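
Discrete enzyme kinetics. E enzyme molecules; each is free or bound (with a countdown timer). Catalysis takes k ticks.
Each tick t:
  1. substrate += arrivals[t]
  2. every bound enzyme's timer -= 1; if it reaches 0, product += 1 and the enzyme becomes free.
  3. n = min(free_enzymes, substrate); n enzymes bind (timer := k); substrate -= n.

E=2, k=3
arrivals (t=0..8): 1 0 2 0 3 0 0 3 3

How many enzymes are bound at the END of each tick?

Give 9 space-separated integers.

t=0: arr=1 -> substrate=0 bound=1 product=0
t=1: arr=0 -> substrate=0 bound=1 product=0
t=2: arr=2 -> substrate=1 bound=2 product=0
t=3: arr=0 -> substrate=0 bound=2 product=1
t=4: arr=3 -> substrate=3 bound=2 product=1
t=5: arr=0 -> substrate=2 bound=2 product=2
t=6: arr=0 -> substrate=1 bound=2 product=3
t=7: arr=3 -> substrate=4 bound=2 product=3
t=8: arr=3 -> substrate=6 bound=2 product=4

Answer: 1 1 2 2 2 2 2 2 2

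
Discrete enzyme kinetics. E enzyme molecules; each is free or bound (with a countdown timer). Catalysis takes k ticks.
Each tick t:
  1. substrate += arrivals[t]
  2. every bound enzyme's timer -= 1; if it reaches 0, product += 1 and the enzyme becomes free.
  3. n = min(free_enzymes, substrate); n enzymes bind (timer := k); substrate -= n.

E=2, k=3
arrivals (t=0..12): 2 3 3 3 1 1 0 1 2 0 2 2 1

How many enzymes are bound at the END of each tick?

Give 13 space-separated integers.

t=0: arr=2 -> substrate=0 bound=2 product=0
t=1: arr=3 -> substrate=3 bound=2 product=0
t=2: arr=3 -> substrate=6 bound=2 product=0
t=3: arr=3 -> substrate=7 bound=2 product=2
t=4: arr=1 -> substrate=8 bound=2 product=2
t=5: arr=1 -> substrate=9 bound=2 product=2
t=6: arr=0 -> substrate=7 bound=2 product=4
t=7: arr=1 -> substrate=8 bound=2 product=4
t=8: arr=2 -> substrate=10 bound=2 product=4
t=9: arr=0 -> substrate=8 bound=2 product=6
t=10: arr=2 -> substrate=10 bound=2 product=6
t=11: arr=2 -> substrate=12 bound=2 product=6
t=12: arr=1 -> substrate=11 bound=2 product=8

Answer: 2 2 2 2 2 2 2 2 2 2 2 2 2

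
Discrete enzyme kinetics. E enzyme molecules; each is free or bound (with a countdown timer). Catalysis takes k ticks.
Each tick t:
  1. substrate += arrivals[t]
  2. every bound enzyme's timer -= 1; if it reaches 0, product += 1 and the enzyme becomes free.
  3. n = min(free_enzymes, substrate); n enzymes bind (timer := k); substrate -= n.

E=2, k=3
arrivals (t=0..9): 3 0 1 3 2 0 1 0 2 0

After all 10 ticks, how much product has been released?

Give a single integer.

Answer: 6

Derivation:
t=0: arr=3 -> substrate=1 bound=2 product=0
t=1: arr=0 -> substrate=1 bound=2 product=0
t=2: arr=1 -> substrate=2 bound=2 product=0
t=3: arr=3 -> substrate=3 bound=2 product=2
t=4: arr=2 -> substrate=5 bound=2 product=2
t=5: arr=0 -> substrate=5 bound=2 product=2
t=6: arr=1 -> substrate=4 bound=2 product=4
t=7: arr=0 -> substrate=4 bound=2 product=4
t=8: arr=2 -> substrate=6 bound=2 product=4
t=9: arr=0 -> substrate=4 bound=2 product=6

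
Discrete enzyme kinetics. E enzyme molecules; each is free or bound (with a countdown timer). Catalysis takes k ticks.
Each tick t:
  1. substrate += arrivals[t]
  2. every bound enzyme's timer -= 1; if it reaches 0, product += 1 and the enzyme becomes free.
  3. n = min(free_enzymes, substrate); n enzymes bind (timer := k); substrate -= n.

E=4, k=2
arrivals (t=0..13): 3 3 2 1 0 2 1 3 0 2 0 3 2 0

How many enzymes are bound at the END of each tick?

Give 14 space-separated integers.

Answer: 3 4 4 4 2 3 3 4 3 2 2 3 4 2

Derivation:
t=0: arr=3 -> substrate=0 bound=3 product=0
t=1: arr=3 -> substrate=2 bound=4 product=0
t=2: arr=2 -> substrate=1 bound=4 product=3
t=3: arr=1 -> substrate=1 bound=4 product=4
t=4: arr=0 -> substrate=0 bound=2 product=7
t=5: arr=2 -> substrate=0 bound=3 product=8
t=6: arr=1 -> substrate=0 bound=3 product=9
t=7: arr=3 -> substrate=0 bound=4 product=11
t=8: arr=0 -> substrate=0 bound=3 product=12
t=9: arr=2 -> substrate=0 bound=2 product=15
t=10: arr=0 -> substrate=0 bound=2 product=15
t=11: arr=3 -> substrate=0 bound=3 product=17
t=12: arr=2 -> substrate=1 bound=4 product=17
t=13: arr=0 -> substrate=0 bound=2 product=20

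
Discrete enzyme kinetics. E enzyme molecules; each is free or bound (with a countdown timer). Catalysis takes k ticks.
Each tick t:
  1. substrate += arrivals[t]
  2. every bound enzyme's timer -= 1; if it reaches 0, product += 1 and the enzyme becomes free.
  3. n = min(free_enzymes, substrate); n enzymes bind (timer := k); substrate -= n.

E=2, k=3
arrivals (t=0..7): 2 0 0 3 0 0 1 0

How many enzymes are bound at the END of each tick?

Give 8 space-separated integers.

Answer: 2 2 2 2 2 2 2 2

Derivation:
t=0: arr=2 -> substrate=0 bound=2 product=0
t=1: arr=0 -> substrate=0 bound=2 product=0
t=2: arr=0 -> substrate=0 bound=2 product=0
t=3: arr=3 -> substrate=1 bound=2 product=2
t=4: arr=0 -> substrate=1 bound=2 product=2
t=5: arr=0 -> substrate=1 bound=2 product=2
t=6: arr=1 -> substrate=0 bound=2 product=4
t=7: arr=0 -> substrate=0 bound=2 product=4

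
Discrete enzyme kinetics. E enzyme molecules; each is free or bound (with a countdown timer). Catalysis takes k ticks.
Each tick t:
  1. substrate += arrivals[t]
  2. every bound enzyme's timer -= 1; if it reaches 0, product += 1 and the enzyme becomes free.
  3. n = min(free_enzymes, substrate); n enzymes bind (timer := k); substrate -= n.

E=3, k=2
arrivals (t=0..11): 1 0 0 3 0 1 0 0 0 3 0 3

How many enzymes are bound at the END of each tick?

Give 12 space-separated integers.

Answer: 1 1 0 3 3 1 1 0 0 3 3 3

Derivation:
t=0: arr=1 -> substrate=0 bound=1 product=0
t=1: arr=0 -> substrate=0 bound=1 product=0
t=2: arr=0 -> substrate=0 bound=0 product=1
t=3: arr=3 -> substrate=0 bound=3 product=1
t=4: arr=0 -> substrate=0 bound=3 product=1
t=5: arr=1 -> substrate=0 bound=1 product=4
t=6: arr=0 -> substrate=0 bound=1 product=4
t=7: arr=0 -> substrate=0 bound=0 product=5
t=8: arr=0 -> substrate=0 bound=0 product=5
t=9: arr=3 -> substrate=0 bound=3 product=5
t=10: arr=0 -> substrate=0 bound=3 product=5
t=11: arr=3 -> substrate=0 bound=3 product=8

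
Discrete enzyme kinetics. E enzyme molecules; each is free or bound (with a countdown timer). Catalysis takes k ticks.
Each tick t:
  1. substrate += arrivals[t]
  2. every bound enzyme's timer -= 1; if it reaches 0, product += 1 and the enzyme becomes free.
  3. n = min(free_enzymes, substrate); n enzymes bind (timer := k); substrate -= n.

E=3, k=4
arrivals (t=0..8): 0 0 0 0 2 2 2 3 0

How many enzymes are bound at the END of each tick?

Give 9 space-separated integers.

t=0: arr=0 -> substrate=0 bound=0 product=0
t=1: arr=0 -> substrate=0 bound=0 product=0
t=2: arr=0 -> substrate=0 bound=0 product=0
t=3: arr=0 -> substrate=0 bound=0 product=0
t=4: arr=2 -> substrate=0 bound=2 product=0
t=5: arr=2 -> substrate=1 bound=3 product=0
t=6: arr=2 -> substrate=3 bound=3 product=0
t=7: arr=3 -> substrate=6 bound=3 product=0
t=8: arr=0 -> substrate=4 bound=3 product=2

Answer: 0 0 0 0 2 3 3 3 3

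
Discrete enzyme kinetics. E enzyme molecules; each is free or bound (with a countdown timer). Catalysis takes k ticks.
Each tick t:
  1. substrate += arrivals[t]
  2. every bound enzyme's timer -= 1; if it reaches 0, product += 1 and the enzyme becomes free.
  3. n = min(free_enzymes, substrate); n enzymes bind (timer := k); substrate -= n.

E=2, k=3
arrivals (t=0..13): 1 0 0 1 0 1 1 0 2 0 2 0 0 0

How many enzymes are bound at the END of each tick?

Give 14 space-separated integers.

t=0: arr=1 -> substrate=0 bound=1 product=0
t=1: arr=0 -> substrate=0 bound=1 product=0
t=2: arr=0 -> substrate=0 bound=1 product=0
t=3: arr=1 -> substrate=0 bound=1 product=1
t=4: arr=0 -> substrate=0 bound=1 product=1
t=5: arr=1 -> substrate=0 bound=2 product=1
t=6: arr=1 -> substrate=0 bound=2 product=2
t=7: arr=0 -> substrate=0 bound=2 product=2
t=8: arr=2 -> substrate=1 bound=2 product=3
t=9: arr=0 -> substrate=0 bound=2 product=4
t=10: arr=2 -> substrate=2 bound=2 product=4
t=11: arr=0 -> substrate=1 bound=2 product=5
t=12: arr=0 -> substrate=0 bound=2 product=6
t=13: arr=0 -> substrate=0 bound=2 product=6

Answer: 1 1 1 1 1 2 2 2 2 2 2 2 2 2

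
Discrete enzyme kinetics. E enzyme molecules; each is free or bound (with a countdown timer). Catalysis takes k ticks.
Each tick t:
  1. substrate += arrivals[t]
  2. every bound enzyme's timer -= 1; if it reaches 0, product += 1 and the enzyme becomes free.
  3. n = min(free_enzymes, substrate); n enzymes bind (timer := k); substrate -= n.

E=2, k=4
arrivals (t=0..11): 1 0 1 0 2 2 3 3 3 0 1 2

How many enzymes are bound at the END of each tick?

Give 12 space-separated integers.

t=0: arr=1 -> substrate=0 bound=1 product=0
t=1: arr=0 -> substrate=0 bound=1 product=0
t=2: arr=1 -> substrate=0 bound=2 product=0
t=3: arr=0 -> substrate=0 bound=2 product=0
t=4: arr=2 -> substrate=1 bound=2 product=1
t=5: arr=2 -> substrate=3 bound=2 product=1
t=6: arr=3 -> substrate=5 bound=2 product=2
t=7: arr=3 -> substrate=8 bound=2 product=2
t=8: arr=3 -> substrate=10 bound=2 product=3
t=9: arr=0 -> substrate=10 bound=2 product=3
t=10: arr=1 -> substrate=10 bound=2 product=4
t=11: arr=2 -> substrate=12 bound=2 product=4

Answer: 1 1 2 2 2 2 2 2 2 2 2 2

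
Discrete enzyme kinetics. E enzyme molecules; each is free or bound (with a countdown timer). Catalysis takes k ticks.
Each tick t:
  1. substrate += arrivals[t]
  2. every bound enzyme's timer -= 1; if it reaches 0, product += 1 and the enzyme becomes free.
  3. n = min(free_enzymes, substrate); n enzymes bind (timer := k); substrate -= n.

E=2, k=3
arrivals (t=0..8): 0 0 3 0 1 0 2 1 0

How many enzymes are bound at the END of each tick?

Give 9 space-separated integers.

t=0: arr=0 -> substrate=0 bound=0 product=0
t=1: arr=0 -> substrate=0 bound=0 product=0
t=2: arr=3 -> substrate=1 bound=2 product=0
t=3: arr=0 -> substrate=1 bound=2 product=0
t=4: arr=1 -> substrate=2 bound=2 product=0
t=5: arr=0 -> substrate=0 bound=2 product=2
t=6: arr=2 -> substrate=2 bound=2 product=2
t=7: arr=1 -> substrate=3 bound=2 product=2
t=8: arr=0 -> substrate=1 bound=2 product=4

Answer: 0 0 2 2 2 2 2 2 2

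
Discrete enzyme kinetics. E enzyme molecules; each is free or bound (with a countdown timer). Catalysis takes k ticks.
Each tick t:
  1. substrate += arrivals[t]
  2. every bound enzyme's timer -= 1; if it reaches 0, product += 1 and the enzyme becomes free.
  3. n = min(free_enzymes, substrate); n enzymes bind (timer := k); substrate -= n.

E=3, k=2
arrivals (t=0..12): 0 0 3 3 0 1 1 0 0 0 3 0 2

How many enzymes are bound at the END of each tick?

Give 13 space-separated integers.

Answer: 0 0 3 3 3 3 2 2 0 0 3 3 2

Derivation:
t=0: arr=0 -> substrate=0 bound=0 product=0
t=1: arr=0 -> substrate=0 bound=0 product=0
t=2: arr=3 -> substrate=0 bound=3 product=0
t=3: arr=3 -> substrate=3 bound=3 product=0
t=4: arr=0 -> substrate=0 bound=3 product=3
t=5: arr=1 -> substrate=1 bound=3 product=3
t=6: arr=1 -> substrate=0 bound=2 product=6
t=7: arr=0 -> substrate=0 bound=2 product=6
t=8: arr=0 -> substrate=0 bound=0 product=8
t=9: arr=0 -> substrate=0 bound=0 product=8
t=10: arr=3 -> substrate=0 bound=3 product=8
t=11: arr=0 -> substrate=0 bound=3 product=8
t=12: arr=2 -> substrate=0 bound=2 product=11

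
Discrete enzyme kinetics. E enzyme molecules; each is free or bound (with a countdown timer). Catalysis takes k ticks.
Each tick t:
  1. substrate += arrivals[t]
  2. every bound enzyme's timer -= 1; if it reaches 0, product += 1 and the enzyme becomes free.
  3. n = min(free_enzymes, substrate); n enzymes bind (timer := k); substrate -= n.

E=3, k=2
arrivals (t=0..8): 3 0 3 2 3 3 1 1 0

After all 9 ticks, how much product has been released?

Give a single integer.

Answer: 12

Derivation:
t=0: arr=3 -> substrate=0 bound=3 product=0
t=1: arr=0 -> substrate=0 bound=3 product=0
t=2: arr=3 -> substrate=0 bound=3 product=3
t=3: arr=2 -> substrate=2 bound=3 product=3
t=4: arr=3 -> substrate=2 bound=3 product=6
t=5: arr=3 -> substrate=5 bound=3 product=6
t=6: arr=1 -> substrate=3 bound=3 product=9
t=7: arr=1 -> substrate=4 bound=3 product=9
t=8: arr=0 -> substrate=1 bound=3 product=12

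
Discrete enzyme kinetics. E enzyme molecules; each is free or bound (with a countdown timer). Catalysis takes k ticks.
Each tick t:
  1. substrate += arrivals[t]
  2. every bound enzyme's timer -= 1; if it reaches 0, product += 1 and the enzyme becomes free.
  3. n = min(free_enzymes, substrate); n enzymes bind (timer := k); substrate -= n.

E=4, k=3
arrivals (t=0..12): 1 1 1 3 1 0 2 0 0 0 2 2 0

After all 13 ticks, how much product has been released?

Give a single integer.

Answer: 9

Derivation:
t=0: arr=1 -> substrate=0 bound=1 product=0
t=1: arr=1 -> substrate=0 bound=2 product=0
t=2: arr=1 -> substrate=0 bound=3 product=0
t=3: arr=3 -> substrate=1 bound=4 product=1
t=4: arr=1 -> substrate=1 bound=4 product=2
t=5: arr=0 -> substrate=0 bound=4 product=3
t=6: arr=2 -> substrate=0 bound=4 product=5
t=7: arr=0 -> substrate=0 bound=3 product=6
t=8: arr=0 -> substrate=0 bound=2 product=7
t=9: arr=0 -> substrate=0 bound=0 product=9
t=10: arr=2 -> substrate=0 bound=2 product=9
t=11: arr=2 -> substrate=0 bound=4 product=9
t=12: arr=0 -> substrate=0 bound=4 product=9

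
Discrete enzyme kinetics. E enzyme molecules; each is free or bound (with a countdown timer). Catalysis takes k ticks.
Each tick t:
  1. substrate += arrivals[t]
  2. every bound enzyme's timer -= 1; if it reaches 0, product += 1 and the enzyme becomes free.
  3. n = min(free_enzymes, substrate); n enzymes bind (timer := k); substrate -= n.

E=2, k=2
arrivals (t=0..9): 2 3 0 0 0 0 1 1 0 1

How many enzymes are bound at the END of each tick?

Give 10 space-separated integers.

t=0: arr=2 -> substrate=0 bound=2 product=0
t=1: arr=3 -> substrate=3 bound=2 product=0
t=2: arr=0 -> substrate=1 bound=2 product=2
t=3: arr=0 -> substrate=1 bound=2 product=2
t=4: arr=0 -> substrate=0 bound=1 product=4
t=5: arr=0 -> substrate=0 bound=1 product=4
t=6: arr=1 -> substrate=0 bound=1 product=5
t=7: arr=1 -> substrate=0 bound=2 product=5
t=8: arr=0 -> substrate=0 bound=1 product=6
t=9: arr=1 -> substrate=0 bound=1 product=7

Answer: 2 2 2 2 1 1 1 2 1 1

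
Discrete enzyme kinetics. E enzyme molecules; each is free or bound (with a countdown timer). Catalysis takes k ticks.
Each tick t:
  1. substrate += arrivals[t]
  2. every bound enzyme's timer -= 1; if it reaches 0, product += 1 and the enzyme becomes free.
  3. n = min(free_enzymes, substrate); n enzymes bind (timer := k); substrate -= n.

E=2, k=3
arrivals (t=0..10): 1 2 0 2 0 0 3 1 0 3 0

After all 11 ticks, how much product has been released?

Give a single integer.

Answer: 6

Derivation:
t=0: arr=1 -> substrate=0 bound=1 product=0
t=1: arr=2 -> substrate=1 bound=2 product=0
t=2: arr=0 -> substrate=1 bound=2 product=0
t=3: arr=2 -> substrate=2 bound=2 product=1
t=4: arr=0 -> substrate=1 bound=2 product=2
t=5: arr=0 -> substrate=1 bound=2 product=2
t=6: arr=3 -> substrate=3 bound=2 product=3
t=7: arr=1 -> substrate=3 bound=2 product=4
t=8: arr=0 -> substrate=3 bound=2 product=4
t=9: arr=3 -> substrate=5 bound=2 product=5
t=10: arr=0 -> substrate=4 bound=2 product=6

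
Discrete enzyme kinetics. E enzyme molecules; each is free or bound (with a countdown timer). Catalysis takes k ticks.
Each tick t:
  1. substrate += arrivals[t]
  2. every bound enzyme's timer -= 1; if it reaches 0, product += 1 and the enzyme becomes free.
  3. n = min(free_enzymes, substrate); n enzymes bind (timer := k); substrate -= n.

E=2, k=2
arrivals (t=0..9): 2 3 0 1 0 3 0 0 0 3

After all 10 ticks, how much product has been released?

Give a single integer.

Answer: 8

Derivation:
t=0: arr=2 -> substrate=0 bound=2 product=0
t=1: arr=3 -> substrate=3 bound=2 product=0
t=2: arr=0 -> substrate=1 bound=2 product=2
t=3: arr=1 -> substrate=2 bound=2 product=2
t=4: arr=0 -> substrate=0 bound=2 product=4
t=5: arr=3 -> substrate=3 bound=2 product=4
t=6: arr=0 -> substrate=1 bound=2 product=6
t=7: arr=0 -> substrate=1 bound=2 product=6
t=8: arr=0 -> substrate=0 bound=1 product=8
t=9: arr=3 -> substrate=2 bound=2 product=8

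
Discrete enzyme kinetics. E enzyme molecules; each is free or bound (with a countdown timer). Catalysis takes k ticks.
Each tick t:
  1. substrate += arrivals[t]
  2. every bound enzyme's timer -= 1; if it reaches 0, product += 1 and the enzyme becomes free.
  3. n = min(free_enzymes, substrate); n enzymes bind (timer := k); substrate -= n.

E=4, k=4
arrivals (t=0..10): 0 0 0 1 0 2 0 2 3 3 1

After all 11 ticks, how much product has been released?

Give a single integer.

t=0: arr=0 -> substrate=0 bound=0 product=0
t=1: arr=0 -> substrate=0 bound=0 product=0
t=2: arr=0 -> substrate=0 bound=0 product=0
t=3: arr=1 -> substrate=0 bound=1 product=0
t=4: arr=0 -> substrate=0 bound=1 product=0
t=5: arr=2 -> substrate=0 bound=3 product=0
t=6: arr=0 -> substrate=0 bound=3 product=0
t=7: arr=2 -> substrate=0 bound=4 product=1
t=8: arr=3 -> substrate=3 bound=4 product=1
t=9: arr=3 -> substrate=4 bound=4 product=3
t=10: arr=1 -> substrate=5 bound=4 product=3

Answer: 3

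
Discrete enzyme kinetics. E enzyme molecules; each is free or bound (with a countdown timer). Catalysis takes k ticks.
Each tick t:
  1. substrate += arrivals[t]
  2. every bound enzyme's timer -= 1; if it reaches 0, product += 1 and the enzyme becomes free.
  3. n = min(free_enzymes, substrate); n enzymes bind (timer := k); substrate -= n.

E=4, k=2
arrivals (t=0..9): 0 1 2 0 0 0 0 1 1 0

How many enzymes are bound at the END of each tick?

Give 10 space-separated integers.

Answer: 0 1 3 2 0 0 0 1 2 1

Derivation:
t=0: arr=0 -> substrate=0 bound=0 product=0
t=1: arr=1 -> substrate=0 bound=1 product=0
t=2: arr=2 -> substrate=0 bound=3 product=0
t=3: arr=0 -> substrate=0 bound=2 product=1
t=4: arr=0 -> substrate=0 bound=0 product=3
t=5: arr=0 -> substrate=0 bound=0 product=3
t=6: arr=0 -> substrate=0 bound=0 product=3
t=7: arr=1 -> substrate=0 bound=1 product=3
t=8: arr=1 -> substrate=0 bound=2 product=3
t=9: arr=0 -> substrate=0 bound=1 product=4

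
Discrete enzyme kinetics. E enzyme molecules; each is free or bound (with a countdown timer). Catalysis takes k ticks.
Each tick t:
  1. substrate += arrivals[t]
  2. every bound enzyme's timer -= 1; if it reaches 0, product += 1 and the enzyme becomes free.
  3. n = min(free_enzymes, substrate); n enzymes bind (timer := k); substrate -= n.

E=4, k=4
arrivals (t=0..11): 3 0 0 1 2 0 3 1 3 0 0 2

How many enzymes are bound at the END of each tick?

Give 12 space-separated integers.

Answer: 3 3 3 4 3 3 4 4 4 4 4 4

Derivation:
t=0: arr=3 -> substrate=0 bound=3 product=0
t=1: arr=0 -> substrate=0 bound=3 product=0
t=2: arr=0 -> substrate=0 bound=3 product=0
t=3: arr=1 -> substrate=0 bound=4 product=0
t=4: arr=2 -> substrate=0 bound=3 product=3
t=5: arr=0 -> substrate=0 bound=3 product=3
t=6: arr=3 -> substrate=2 bound=4 product=3
t=7: arr=1 -> substrate=2 bound=4 product=4
t=8: arr=3 -> substrate=3 bound=4 product=6
t=9: arr=0 -> substrate=3 bound=4 product=6
t=10: arr=0 -> substrate=2 bound=4 product=7
t=11: arr=2 -> substrate=3 bound=4 product=8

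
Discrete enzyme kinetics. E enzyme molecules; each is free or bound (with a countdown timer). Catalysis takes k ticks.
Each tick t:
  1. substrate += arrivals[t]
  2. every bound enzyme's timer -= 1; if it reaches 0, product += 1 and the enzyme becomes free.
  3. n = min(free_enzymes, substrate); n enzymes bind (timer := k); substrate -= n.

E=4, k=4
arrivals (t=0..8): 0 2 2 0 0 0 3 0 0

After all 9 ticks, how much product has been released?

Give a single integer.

t=0: arr=0 -> substrate=0 bound=0 product=0
t=1: arr=2 -> substrate=0 bound=2 product=0
t=2: arr=2 -> substrate=0 bound=4 product=0
t=3: arr=0 -> substrate=0 bound=4 product=0
t=4: arr=0 -> substrate=0 bound=4 product=0
t=5: arr=0 -> substrate=0 bound=2 product=2
t=6: arr=3 -> substrate=0 bound=3 product=4
t=7: arr=0 -> substrate=0 bound=3 product=4
t=8: arr=0 -> substrate=0 bound=3 product=4

Answer: 4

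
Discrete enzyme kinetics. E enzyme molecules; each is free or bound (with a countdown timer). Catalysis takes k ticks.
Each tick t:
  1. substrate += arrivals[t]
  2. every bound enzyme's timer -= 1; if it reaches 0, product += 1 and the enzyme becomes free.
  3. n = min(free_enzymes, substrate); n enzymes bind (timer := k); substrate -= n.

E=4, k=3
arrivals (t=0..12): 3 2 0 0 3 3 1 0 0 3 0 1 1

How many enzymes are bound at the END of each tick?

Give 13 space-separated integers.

t=0: arr=3 -> substrate=0 bound=3 product=0
t=1: arr=2 -> substrate=1 bound=4 product=0
t=2: arr=0 -> substrate=1 bound=4 product=0
t=3: arr=0 -> substrate=0 bound=2 product=3
t=4: arr=3 -> substrate=0 bound=4 product=4
t=5: arr=3 -> substrate=3 bound=4 product=4
t=6: arr=1 -> substrate=3 bound=4 product=5
t=7: arr=0 -> substrate=0 bound=4 product=8
t=8: arr=0 -> substrate=0 bound=4 product=8
t=9: arr=3 -> substrate=2 bound=4 product=9
t=10: arr=0 -> substrate=0 bound=3 product=12
t=11: arr=1 -> substrate=0 bound=4 product=12
t=12: arr=1 -> substrate=0 bound=4 product=13

Answer: 3 4 4 2 4 4 4 4 4 4 3 4 4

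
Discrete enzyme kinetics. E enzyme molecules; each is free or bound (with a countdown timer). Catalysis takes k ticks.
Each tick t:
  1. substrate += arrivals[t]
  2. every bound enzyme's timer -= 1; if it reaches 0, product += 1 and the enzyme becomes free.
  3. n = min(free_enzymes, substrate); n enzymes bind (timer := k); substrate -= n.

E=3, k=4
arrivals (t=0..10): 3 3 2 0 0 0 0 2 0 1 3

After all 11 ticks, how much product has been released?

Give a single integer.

t=0: arr=3 -> substrate=0 bound=3 product=0
t=1: arr=3 -> substrate=3 bound=3 product=0
t=2: arr=2 -> substrate=5 bound=3 product=0
t=3: arr=0 -> substrate=5 bound=3 product=0
t=4: arr=0 -> substrate=2 bound=3 product=3
t=5: arr=0 -> substrate=2 bound=3 product=3
t=6: arr=0 -> substrate=2 bound=3 product=3
t=7: arr=2 -> substrate=4 bound=3 product=3
t=8: arr=0 -> substrate=1 bound=3 product=6
t=9: arr=1 -> substrate=2 bound=3 product=6
t=10: arr=3 -> substrate=5 bound=3 product=6

Answer: 6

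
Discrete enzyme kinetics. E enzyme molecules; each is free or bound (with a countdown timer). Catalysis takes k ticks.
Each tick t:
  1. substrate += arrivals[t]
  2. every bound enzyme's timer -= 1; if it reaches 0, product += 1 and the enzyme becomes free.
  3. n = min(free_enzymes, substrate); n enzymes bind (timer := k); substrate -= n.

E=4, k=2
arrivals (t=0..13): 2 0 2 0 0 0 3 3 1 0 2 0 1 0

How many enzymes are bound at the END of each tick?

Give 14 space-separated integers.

Answer: 2 2 2 2 0 0 3 4 4 3 2 2 1 1

Derivation:
t=0: arr=2 -> substrate=0 bound=2 product=0
t=1: arr=0 -> substrate=0 bound=2 product=0
t=2: arr=2 -> substrate=0 bound=2 product=2
t=3: arr=0 -> substrate=0 bound=2 product=2
t=4: arr=0 -> substrate=0 bound=0 product=4
t=5: arr=0 -> substrate=0 bound=0 product=4
t=6: arr=3 -> substrate=0 bound=3 product=4
t=7: arr=3 -> substrate=2 bound=4 product=4
t=8: arr=1 -> substrate=0 bound=4 product=7
t=9: arr=0 -> substrate=0 bound=3 product=8
t=10: arr=2 -> substrate=0 bound=2 product=11
t=11: arr=0 -> substrate=0 bound=2 product=11
t=12: arr=1 -> substrate=0 bound=1 product=13
t=13: arr=0 -> substrate=0 bound=1 product=13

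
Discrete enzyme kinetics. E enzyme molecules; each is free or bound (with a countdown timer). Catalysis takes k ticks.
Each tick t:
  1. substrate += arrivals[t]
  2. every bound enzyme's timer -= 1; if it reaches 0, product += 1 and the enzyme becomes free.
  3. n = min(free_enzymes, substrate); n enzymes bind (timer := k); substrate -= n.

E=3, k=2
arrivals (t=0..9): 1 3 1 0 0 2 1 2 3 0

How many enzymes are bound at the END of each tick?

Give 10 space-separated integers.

Answer: 1 3 3 2 1 2 3 3 3 3

Derivation:
t=0: arr=1 -> substrate=0 bound=1 product=0
t=1: arr=3 -> substrate=1 bound=3 product=0
t=2: arr=1 -> substrate=1 bound=3 product=1
t=3: arr=0 -> substrate=0 bound=2 product=3
t=4: arr=0 -> substrate=0 bound=1 product=4
t=5: arr=2 -> substrate=0 bound=2 product=5
t=6: arr=1 -> substrate=0 bound=3 product=5
t=7: arr=2 -> substrate=0 bound=3 product=7
t=8: arr=3 -> substrate=2 bound=3 product=8
t=9: arr=0 -> substrate=0 bound=3 product=10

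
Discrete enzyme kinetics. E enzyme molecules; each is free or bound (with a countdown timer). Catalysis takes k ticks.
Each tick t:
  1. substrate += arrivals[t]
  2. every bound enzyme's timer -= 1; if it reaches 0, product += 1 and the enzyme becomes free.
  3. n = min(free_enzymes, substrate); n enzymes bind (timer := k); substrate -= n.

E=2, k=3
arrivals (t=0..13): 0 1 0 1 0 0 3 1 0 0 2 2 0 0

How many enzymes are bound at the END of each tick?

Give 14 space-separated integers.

Answer: 0 1 1 2 1 1 2 2 2 2 2 2 2 2

Derivation:
t=0: arr=0 -> substrate=0 bound=0 product=0
t=1: arr=1 -> substrate=0 bound=1 product=0
t=2: arr=0 -> substrate=0 bound=1 product=0
t=3: arr=1 -> substrate=0 bound=2 product=0
t=4: arr=0 -> substrate=0 bound=1 product=1
t=5: arr=0 -> substrate=0 bound=1 product=1
t=6: arr=3 -> substrate=1 bound=2 product=2
t=7: arr=1 -> substrate=2 bound=2 product=2
t=8: arr=0 -> substrate=2 bound=2 product=2
t=9: arr=0 -> substrate=0 bound=2 product=4
t=10: arr=2 -> substrate=2 bound=2 product=4
t=11: arr=2 -> substrate=4 bound=2 product=4
t=12: arr=0 -> substrate=2 bound=2 product=6
t=13: arr=0 -> substrate=2 bound=2 product=6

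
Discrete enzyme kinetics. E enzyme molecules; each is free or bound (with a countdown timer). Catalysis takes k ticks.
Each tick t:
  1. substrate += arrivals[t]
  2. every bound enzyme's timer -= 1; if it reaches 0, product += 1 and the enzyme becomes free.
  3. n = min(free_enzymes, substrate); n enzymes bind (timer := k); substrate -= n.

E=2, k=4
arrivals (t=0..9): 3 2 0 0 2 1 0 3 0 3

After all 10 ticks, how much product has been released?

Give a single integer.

Answer: 4

Derivation:
t=0: arr=3 -> substrate=1 bound=2 product=0
t=1: arr=2 -> substrate=3 bound=2 product=0
t=2: arr=0 -> substrate=3 bound=2 product=0
t=3: arr=0 -> substrate=3 bound=2 product=0
t=4: arr=2 -> substrate=3 bound=2 product=2
t=5: arr=1 -> substrate=4 bound=2 product=2
t=6: arr=0 -> substrate=4 bound=2 product=2
t=7: arr=3 -> substrate=7 bound=2 product=2
t=8: arr=0 -> substrate=5 bound=2 product=4
t=9: arr=3 -> substrate=8 bound=2 product=4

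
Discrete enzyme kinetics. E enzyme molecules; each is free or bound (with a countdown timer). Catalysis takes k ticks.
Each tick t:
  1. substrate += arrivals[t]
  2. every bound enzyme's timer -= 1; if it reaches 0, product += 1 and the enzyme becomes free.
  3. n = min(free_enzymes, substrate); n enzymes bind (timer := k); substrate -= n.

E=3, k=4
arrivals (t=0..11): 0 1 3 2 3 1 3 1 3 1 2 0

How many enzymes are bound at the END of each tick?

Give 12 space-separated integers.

t=0: arr=0 -> substrate=0 bound=0 product=0
t=1: arr=1 -> substrate=0 bound=1 product=0
t=2: arr=3 -> substrate=1 bound=3 product=0
t=3: arr=2 -> substrate=3 bound=3 product=0
t=4: arr=3 -> substrate=6 bound=3 product=0
t=5: arr=1 -> substrate=6 bound=3 product=1
t=6: arr=3 -> substrate=7 bound=3 product=3
t=7: arr=1 -> substrate=8 bound=3 product=3
t=8: arr=3 -> substrate=11 bound=3 product=3
t=9: arr=1 -> substrate=11 bound=3 product=4
t=10: arr=2 -> substrate=11 bound=3 product=6
t=11: arr=0 -> substrate=11 bound=3 product=6

Answer: 0 1 3 3 3 3 3 3 3 3 3 3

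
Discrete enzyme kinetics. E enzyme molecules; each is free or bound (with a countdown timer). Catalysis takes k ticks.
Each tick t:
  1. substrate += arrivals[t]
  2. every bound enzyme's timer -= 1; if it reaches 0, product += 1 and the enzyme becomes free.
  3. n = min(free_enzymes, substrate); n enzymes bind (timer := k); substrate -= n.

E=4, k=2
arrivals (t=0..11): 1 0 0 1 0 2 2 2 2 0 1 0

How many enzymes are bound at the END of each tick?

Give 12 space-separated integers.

Answer: 1 1 0 1 1 2 4 4 4 2 1 1

Derivation:
t=0: arr=1 -> substrate=0 bound=1 product=0
t=1: arr=0 -> substrate=0 bound=1 product=0
t=2: arr=0 -> substrate=0 bound=0 product=1
t=3: arr=1 -> substrate=0 bound=1 product=1
t=4: arr=0 -> substrate=0 bound=1 product=1
t=5: arr=2 -> substrate=0 bound=2 product=2
t=6: arr=2 -> substrate=0 bound=4 product=2
t=7: arr=2 -> substrate=0 bound=4 product=4
t=8: arr=2 -> substrate=0 bound=4 product=6
t=9: arr=0 -> substrate=0 bound=2 product=8
t=10: arr=1 -> substrate=0 bound=1 product=10
t=11: arr=0 -> substrate=0 bound=1 product=10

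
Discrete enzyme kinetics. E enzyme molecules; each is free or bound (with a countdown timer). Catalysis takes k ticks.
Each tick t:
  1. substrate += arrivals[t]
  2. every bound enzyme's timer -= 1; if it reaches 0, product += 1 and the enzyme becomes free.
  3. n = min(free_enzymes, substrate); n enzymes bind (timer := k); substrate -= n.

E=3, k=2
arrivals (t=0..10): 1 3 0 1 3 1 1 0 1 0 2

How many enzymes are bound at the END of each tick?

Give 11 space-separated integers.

Answer: 1 3 3 2 3 3 3 2 1 1 2

Derivation:
t=0: arr=1 -> substrate=0 bound=1 product=0
t=1: arr=3 -> substrate=1 bound=3 product=0
t=2: arr=0 -> substrate=0 bound=3 product=1
t=3: arr=1 -> substrate=0 bound=2 product=3
t=4: arr=3 -> substrate=1 bound=3 product=4
t=5: arr=1 -> substrate=1 bound=3 product=5
t=6: arr=1 -> substrate=0 bound=3 product=7
t=7: arr=0 -> substrate=0 bound=2 product=8
t=8: arr=1 -> substrate=0 bound=1 product=10
t=9: arr=0 -> substrate=0 bound=1 product=10
t=10: arr=2 -> substrate=0 bound=2 product=11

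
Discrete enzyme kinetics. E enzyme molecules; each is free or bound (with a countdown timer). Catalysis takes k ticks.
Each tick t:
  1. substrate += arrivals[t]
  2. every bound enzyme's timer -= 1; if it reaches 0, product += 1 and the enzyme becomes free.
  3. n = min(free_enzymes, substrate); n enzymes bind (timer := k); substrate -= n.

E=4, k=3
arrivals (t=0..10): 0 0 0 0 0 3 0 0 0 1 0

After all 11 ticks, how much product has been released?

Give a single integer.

t=0: arr=0 -> substrate=0 bound=0 product=0
t=1: arr=0 -> substrate=0 bound=0 product=0
t=2: arr=0 -> substrate=0 bound=0 product=0
t=3: arr=0 -> substrate=0 bound=0 product=0
t=4: arr=0 -> substrate=0 bound=0 product=0
t=5: arr=3 -> substrate=0 bound=3 product=0
t=6: arr=0 -> substrate=0 bound=3 product=0
t=7: arr=0 -> substrate=0 bound=3 product=0
t=8: arr=0 -> substrate=0 bound=0 product=3
t=9: arr=1 -> substrate=0 bound=1 product=3
t=10: arr=0 -> substrate=0 bound=1 product=3

Answer: 3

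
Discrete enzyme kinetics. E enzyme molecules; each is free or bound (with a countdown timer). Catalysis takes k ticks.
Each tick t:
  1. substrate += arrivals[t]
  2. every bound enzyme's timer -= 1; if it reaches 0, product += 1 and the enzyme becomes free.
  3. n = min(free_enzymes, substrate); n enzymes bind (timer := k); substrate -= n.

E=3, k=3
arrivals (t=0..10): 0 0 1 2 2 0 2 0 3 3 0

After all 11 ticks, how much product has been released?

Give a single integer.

t=0: arr=0 -> substrate=0 bound=0 product=0
t=1: arr=0 -> substrate=0 bound=0 product=0
t=2: arr=1 -> substrate=0 bound=1 product=0
t=3: arr=2 -> substrate=0 bound=3 product=0
t=4: arr=2 -> substrate=2 bound=3 product=0
t=5: arr=0 -> substrate=1 bound=3 product=1
t=6: arr=2 -> substrate=1 bound=3 product=3
t=7: arr=0 -> substrate=1 bound=3 product=3
t=8: arr=3 -> substrate=3 bound=3 product=4
t=9: arr=3 -> substrate=4 bound=3 product=6
t=10: arr=0 -> substrate=4 bound=3 product=6

Answer: 6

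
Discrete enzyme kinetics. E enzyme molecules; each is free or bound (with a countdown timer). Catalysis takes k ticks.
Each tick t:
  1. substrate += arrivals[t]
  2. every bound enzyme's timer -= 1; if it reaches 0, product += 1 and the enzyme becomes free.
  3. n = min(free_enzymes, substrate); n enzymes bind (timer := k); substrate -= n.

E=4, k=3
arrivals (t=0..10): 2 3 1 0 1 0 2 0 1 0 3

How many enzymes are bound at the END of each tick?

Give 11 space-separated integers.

t=0: arr=2 -> substrate=0 bound=2 product=0
t=1: arr=3 -> substrate=1 bound=4 product=0
t=2: arr=1 -> substrate=2 bound=4 product=0
t=3: arr=0 -> substrate=0 bound=4 product=2
t=4: arr=1 -> substrate=0 bound=3 product=4
t=5: arr=0 -> substrate=0 bound=3 product=4
t=6: arr=2 -> substrate=0 bound=3 product=6
t=7: arr=0 -> substrate=0 bound=2 product=7
t=8: arr=1 -> substrate=0 bound=3 product=7
t=9: arr=0 -> substrate=0 bound=1 product=9
t=10: arr=3 -> substrate=0 bound=4 product=9

Answer: 2 4 4 4 3 3 3 2 3 1 4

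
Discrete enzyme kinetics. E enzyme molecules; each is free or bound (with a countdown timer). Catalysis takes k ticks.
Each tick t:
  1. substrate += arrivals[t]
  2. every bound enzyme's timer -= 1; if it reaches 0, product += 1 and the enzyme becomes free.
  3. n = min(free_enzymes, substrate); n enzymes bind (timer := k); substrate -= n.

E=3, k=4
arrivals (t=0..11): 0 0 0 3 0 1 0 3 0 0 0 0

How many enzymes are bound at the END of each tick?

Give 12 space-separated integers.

t=0: arr=0 -> substrate=0 bound=0 product=0
t=1: arr=0 -> substrate=0 bound=0 product=0
t=2: arr=0 -> substrate=0 bound=0 product=0
t=3: arr=3 -> substrate=0 bound=3 product=0
t=4: arr=0 -> substrate=0 bound=3 product=0
t=5: arr=1 -> substrate=1 bound=3 product=0
t=6: arr=0 -> substrate=1 bound=3 product=0
t=7: arr=3 -> substrate=1 bound=3 product=3
t=8: arr=0 -> substrate=1 bound=3 product=3
t=9: arr=0 -> substrate=1 bound=3 product=3
t=10: arr=0 -> substrate=1 bound=3 product=3
t=11: arr=0 -> substrate=0 bound=1 product=6

Answer: 0 0 0 3 3 3 3 3 3 3 3 1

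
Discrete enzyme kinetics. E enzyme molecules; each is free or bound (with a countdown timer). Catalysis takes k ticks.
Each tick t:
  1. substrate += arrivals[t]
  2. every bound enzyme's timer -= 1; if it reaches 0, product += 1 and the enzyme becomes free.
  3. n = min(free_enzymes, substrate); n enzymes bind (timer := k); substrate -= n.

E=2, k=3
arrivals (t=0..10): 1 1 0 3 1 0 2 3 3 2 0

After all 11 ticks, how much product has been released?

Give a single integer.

t=0: arr=1 -> substrate=0 bound=1 product=0
t=1: arr=1 -> substrate=0 bound=2 product=0
t=2: arr=0 -> substrate=0 bound=2 product=0
t=3: arr=3 -> substrate=2 bound=2 product=1
t=4: arr=1 -> substrate=2 bound=2 product=2
t=5: arr=0 -> substrate=2 bound=2 product=2
t=6: arr=2 -> substrate=3 bound=2 product=3
t=7: arr=3 -> substrate=5 bound=2 product=4
t=8: arr=3 -> substrate=8 bound=2 product=4
t=9: arr=2 -> substrate=9 bound=2 product=5
t=10: arr=0 -> substrate=8 bound=2 product=6

Answer: 6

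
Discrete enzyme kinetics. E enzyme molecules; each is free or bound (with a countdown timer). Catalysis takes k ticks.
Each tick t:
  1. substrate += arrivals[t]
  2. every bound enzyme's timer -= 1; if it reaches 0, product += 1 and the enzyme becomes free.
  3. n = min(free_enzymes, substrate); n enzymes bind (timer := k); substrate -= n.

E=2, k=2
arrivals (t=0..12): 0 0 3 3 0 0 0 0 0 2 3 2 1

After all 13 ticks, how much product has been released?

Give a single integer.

Answer: 8

Derivation:
t=0: arr=0 -> substrate=0 bound=0 product=0
t=1: arr=0 -> substrate=0 bound=0 product=0
t=2: arr=3 -> substrate=1 bound=2 product=0
t=3: arr=3 -> substrate=4 bound=2 product=0
t=4: arr=0 -> substrate=2 bound=2 product=2
t=5: arr=0 -> substrate=2 bound=2 product=2
t=6: arr=0 -> substrate=0 bound=2 product=4
t=7: arr=0 -> substrate=0 bound=2 product=4
t=8: arr=0 -> substrate=0 bound=0 product=6
t=9: arr=2 -> substrate=0 bound=2 product=6
t=10: arr=3 -> substrate=3 bound=2 product=6
t=11: arr=2 -> substrate=3 bound=2 product=8
t=12: arr=1 -> substrate=4 bound=2 product=8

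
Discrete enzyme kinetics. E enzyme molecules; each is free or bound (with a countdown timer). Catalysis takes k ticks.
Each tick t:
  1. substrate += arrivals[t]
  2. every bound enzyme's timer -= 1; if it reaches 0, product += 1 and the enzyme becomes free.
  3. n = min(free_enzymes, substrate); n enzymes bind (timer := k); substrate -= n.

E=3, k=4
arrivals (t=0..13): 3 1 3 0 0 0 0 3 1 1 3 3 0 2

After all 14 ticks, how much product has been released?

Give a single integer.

Answer: 9

Derivation:
t=0: arr=3 -> substrate=0 bound=3 product=0
t=1: arr=1 -> substrate=1 bound=3 product=0
t=2: arr=3 -> substrate=4 bound=3 product=0
t=3: arr=0 -> substrate=4 bound=3 product=0
t=4: arr=0 -> substrate=1 bound=3 product=3
t=5: arr=0 -> substrate=1 bound=3 product=3
t=6: arr=0 -> substrate=1 bound=3 product=3
t=7: arr=3 -> substrate=4 bound=3 product=3
t=8: arr=1 -> substrate=2 bound=3 product=6
t=9: arr=1 -> substrate=3 bound=3 product=6
t=10: arr=3 -> substrate=6 bound=3 product=6
t=11: arr=3 -> substrate=9 bound=3 product=6
t=12: arr=0 -> substrate=6 bound=3 product=9
t=13: arr=2 -> substrate=8 bound=3 product=9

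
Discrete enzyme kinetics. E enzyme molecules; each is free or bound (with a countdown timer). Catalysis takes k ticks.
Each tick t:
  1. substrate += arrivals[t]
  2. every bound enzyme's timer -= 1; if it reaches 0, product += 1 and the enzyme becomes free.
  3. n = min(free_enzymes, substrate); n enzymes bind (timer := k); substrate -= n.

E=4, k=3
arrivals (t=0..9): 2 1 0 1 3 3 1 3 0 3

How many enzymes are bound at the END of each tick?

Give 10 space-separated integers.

Answer: 2 3 3 2 4 4 4 4 4 4

Derivation:
t=0: arr=2 -> substrate=0 bound=2 product=0
t=1: arr=1 -> substrate=0 bound=3 product=0
t=2: arr=0 -> substrate=0 bound=3 product=0
t=3: arr=1 -> substrate=0 bound=2 product=2
t=4: arr=3 -> substrate=0 bound=4 product=3
t=5: arr=3 -> substrate=3 bound=4 product=3
t=6: arr=1 -> substrate=3 bound=4 product=4
t=7: arr=3 -> substrate=3 bound=4 product=7
t=8: arr=0 -> substrate=3 bound=4 product=7
t=9: arr=3 -> substrate=5 bound=4 product=8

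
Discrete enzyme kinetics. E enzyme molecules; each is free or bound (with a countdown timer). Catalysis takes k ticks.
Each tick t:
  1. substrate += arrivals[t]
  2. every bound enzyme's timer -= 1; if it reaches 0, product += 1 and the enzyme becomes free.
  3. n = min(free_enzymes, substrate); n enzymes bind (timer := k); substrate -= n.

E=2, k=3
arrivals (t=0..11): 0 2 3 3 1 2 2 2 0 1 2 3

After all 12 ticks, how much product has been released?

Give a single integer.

t=0: arr=0 -> substrate=0 bound=0 product=0
t=1: arr=2 -> substrate=0 bound=2 product=0
t=2: arr=3 -> substrate=3 bound=2 product=0
t=3: arr=3 -> substrate=6 bound=2 product=0
t=4: arr=1 -> substrate=5 bound=2 product=2
t=5: arr=2 -> substrate=7 bound=2 product=2
t=6: arr=2 -> substrate=9 bound=2 product=2
t=7: arr=2 -> substrate=9 bound=2 product=4
t=8: arr=0 -> substrate=9 bound=2 product=4
t=9: arr=1 -> substrate=10 bound=2 product=4
t=10: arr=2 -> substrate=10 bound=2 product=6
t=11: arr=3 -> substrate=13 bound=2 product=6

Answer: 6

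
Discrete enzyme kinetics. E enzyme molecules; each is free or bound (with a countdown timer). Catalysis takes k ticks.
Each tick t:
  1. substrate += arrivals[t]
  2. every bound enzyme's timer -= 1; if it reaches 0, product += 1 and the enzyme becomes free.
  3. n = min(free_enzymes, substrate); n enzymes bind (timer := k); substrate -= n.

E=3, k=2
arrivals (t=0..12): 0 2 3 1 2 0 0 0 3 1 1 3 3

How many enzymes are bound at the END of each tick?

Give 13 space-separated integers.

Answer: 0 2 3 3 3 3 2 0 3 3 2 3 3

Derivation:
t=0: arr=0 -> substrate=0 bound=0 product=0
t=1: arr=2 -> substrate=0 bound=2 product=0
t=2: arr=3 -> substrate=2 bound=3 product=0
t=3: arr=1 -> substrate=1 bound=3 product=2
t=4: arr=2 -> substrate=2 bound=3 product=3
t=5: arr=0 -> substrate=0 bound=3 product=5
t=6: arr=0 -> substrate=0 bound=2 product=6
t=7: arr=0 -> substrate=0 bound=0 product=8
t=8: arr=3 -> substrate=0 bound=3 product=8
t=9: arr=1 -> substrate=1 bound=3 product=8
t=10: arr=1 -> substrate=0 bound=2 product=11
t=11: arr=3 -> substrate=2 bound=3 product=11
t=12: arr=3 -> substrate=3 bound=3 product=13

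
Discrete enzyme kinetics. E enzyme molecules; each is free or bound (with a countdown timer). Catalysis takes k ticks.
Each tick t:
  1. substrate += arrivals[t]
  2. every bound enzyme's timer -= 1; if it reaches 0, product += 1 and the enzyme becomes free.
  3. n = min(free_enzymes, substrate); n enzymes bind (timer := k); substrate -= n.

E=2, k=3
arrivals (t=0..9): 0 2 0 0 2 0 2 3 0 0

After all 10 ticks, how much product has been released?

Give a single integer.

t=0: arr=0 -> substrate=0 bound=0 product=0
t=1: arr=2 -> substrate=0 bound=2 product=0
t=2: arr=0 -> substrate=0 bound=2 product=0
t=3: arr=0 -> substrate=0 bound=2 product=0
t=4: arr=2 -> substrate=0 bound=2 product=2
t=5: arr=0 -> substrate=0 bound=2 product=2
t=6: arr=2 -> substrate=2 bound=2 product=2
t=7: arr=3 -> substrate=3 bound=2 product=4
t=8: arr=0 -> substrate=3 bound=2 product=4
t=9: arr=0 -> substrate=3 bound=2 product=4

Answer: 4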